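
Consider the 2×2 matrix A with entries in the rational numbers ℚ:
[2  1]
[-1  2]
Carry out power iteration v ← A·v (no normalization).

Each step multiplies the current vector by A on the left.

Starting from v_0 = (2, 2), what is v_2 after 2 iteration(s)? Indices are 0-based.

v_0 = (2, 2).
v_1 = A·v_0 = (6, 2).
v_2 = A·v_1 = (14, -2).

v_2 = (14, -2)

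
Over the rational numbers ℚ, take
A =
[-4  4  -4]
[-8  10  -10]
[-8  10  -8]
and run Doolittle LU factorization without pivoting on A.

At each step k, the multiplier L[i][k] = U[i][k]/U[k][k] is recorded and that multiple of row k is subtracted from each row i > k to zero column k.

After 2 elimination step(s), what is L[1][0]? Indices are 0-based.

L[1][0] = 2

k=0: U[0][0]=-4
  eliminate (1,0): mult=2, new row 1: (0, 2, -2); set L[1][0]=2
  eliminate (2,0): mult=2, new row 2: (0, 2, 0); set L[2][0]=2
k=1: U[1][1]=2
  eliminate (2,1): mult=1, new row 2: (0, 0, 2); set L[2][1]=1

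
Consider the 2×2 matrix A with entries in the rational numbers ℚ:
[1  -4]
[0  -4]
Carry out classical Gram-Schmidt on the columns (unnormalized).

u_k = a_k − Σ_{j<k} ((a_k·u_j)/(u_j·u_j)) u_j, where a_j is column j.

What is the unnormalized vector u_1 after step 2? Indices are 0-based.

Step 1: u_0 = a_0 = (1, 0).
Step 2: u_1 = a_1 − (-4)·u_0 = (0, -4).

u_1 = (0, -4)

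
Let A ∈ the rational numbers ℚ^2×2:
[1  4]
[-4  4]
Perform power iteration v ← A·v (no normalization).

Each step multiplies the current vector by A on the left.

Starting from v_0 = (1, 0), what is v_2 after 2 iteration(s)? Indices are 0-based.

v_0 = (1, 0).
v_1 = A·v_0 = (1, -4).
v_2 = A·v_1 = (-15, -20).

v_2 = (-15, -20)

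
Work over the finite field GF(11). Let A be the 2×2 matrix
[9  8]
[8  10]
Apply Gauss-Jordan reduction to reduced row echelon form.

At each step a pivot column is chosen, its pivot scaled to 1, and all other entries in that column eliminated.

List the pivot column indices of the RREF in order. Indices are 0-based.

pivot columns: 0, 1

[1] R0 /= 9  ⇒  (1, 7)
     R1 -= 8·R0  ⇒  (0, 9)
[2] R1 /= 9  ⇒  (0, 1)
     R0 -= 7·R1  ⇒  (1, 0)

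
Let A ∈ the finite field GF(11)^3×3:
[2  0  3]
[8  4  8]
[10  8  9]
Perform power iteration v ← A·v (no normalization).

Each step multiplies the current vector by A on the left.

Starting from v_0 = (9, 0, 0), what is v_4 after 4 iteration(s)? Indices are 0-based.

v_4 = (3, 5, 7)

v_0 = (9, 0, 0).
v_1 = A·v_0 = (7, 6, 2).
v_2 = A·v_1 = (9, 8, 4).
v_3 = A·v_2 = (8, 4, 3).
v_4 = A·v_3 = (3, 5, 7).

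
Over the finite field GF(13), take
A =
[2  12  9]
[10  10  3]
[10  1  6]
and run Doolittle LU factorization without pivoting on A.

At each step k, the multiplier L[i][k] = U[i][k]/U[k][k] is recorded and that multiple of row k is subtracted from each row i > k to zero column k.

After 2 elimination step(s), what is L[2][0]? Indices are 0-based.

L[2][0] = 5

Step 1: pivot at (0,0) is 2.
  row1 ← row1 − (5)·row0  ⇒  L[1][0]=5, U row1=(0, 2, 10)
  row2 ← row2 − (5)·row0  ⇒  L[2][0]=5, U row2=(0, 6, 0)
Step 2: pivot at (1,1) is 2.
  row2 ← row2 − (3)·row1  ⇒  L[2][1]=3, U row2=(0, 0, 9)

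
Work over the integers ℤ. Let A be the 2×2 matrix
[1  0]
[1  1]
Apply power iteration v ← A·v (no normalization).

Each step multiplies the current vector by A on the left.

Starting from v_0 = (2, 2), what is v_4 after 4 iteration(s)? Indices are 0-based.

v_4 = (2, 10)

v_0 = (2, 2).
v_1 = A·v_0 = (2, 4).
v_2 = A·v_1 = (2, 6).
v_3 = A·v_2 = (2, 8).
v_4 = A·v_3 = (2, 10).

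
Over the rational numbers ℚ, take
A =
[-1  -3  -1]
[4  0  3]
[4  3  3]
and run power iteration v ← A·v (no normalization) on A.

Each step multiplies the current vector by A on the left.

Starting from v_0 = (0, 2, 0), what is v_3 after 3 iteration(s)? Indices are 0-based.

v_0 = (0, 2, 0).
v_1 = A·v_0 = (-6, 0, 6).
v_2 = A·v_1 = (0, -6, -6).
v_3 = A·v_2 = (24, -18, -36).

v_3 = (24, -18, -36)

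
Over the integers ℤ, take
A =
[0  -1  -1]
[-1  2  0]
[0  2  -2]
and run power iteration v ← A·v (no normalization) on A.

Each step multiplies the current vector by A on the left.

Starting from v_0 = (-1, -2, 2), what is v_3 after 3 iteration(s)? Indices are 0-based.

v_0 = (-1, -2, 2).
v_1 = A·v_0 = (0, -3, -8).
v_2 = A·v_1 = (11, -6, 10).
v_3 = A·v_2 = (-4, -23, -32).

v_3 = (-4, -23, -32)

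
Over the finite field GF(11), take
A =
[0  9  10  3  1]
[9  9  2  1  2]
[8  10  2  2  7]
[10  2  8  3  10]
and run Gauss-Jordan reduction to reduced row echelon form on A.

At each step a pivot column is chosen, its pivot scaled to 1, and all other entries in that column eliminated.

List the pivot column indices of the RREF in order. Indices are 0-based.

step 1: exchange rows 0,1
step 1: normalize row 0 (÷9) = (1, 1, 10, 5, 10)
  row 2: subtract 8×row0 = (0, 2, 10, 6, 4)
  row 3: subtract 10×row0 = (0, 3, 7, 8, 9)
step 2: normalize row 1 (÷9) = (0, 1, 6, 4, 5)
  row 0: subtract 1×row1 = (1, 0, 4, 1, 5)
  row 2: subtract 2×row1 = (0, 0, 9, 9, 5)
  row 3: subtract 3×row1 = (0, 0, 0, 7, 5)
step 3: normalize row 2 (÷9) = (0, 0, 1, 1, 3)
  row 0: subtract 4×row2 = (1, 0, 0, 8, 4)
  row 1: subtract 6×row2 = (0, 1, 0, 9, 9)
step 4: normalize row 3 (÷7) = (0, 0, 0, 1, 7)
  row 0: subtract 8×row3 = (1, 0, 0, 0, 3)
  row 1: subtract 9×row3 = (0, 1, 0, 0, 1)
  row 2: subtract 1×row3 = (0, 0, 1, 0, 7)

pivot columns: 0, 1, 2, 3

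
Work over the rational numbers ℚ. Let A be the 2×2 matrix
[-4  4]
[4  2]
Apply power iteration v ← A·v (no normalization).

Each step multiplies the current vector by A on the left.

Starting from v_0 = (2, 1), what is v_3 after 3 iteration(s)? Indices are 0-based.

v_0 = (2, 1).
v_1 = A·v_0 = (-4, 10).
v_2 = A·v_1 = (56, 4).
v_3 = A·v_2 = (-208, 232).

v_3 = (-208, 232)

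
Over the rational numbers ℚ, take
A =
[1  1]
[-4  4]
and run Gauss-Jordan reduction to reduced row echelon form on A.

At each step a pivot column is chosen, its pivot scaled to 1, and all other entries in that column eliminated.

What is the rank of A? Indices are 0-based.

rank = 2

pivot(0,0)=1: scale R0 → (1, 1)
  clear (1,0): R1 −= (-4)R0 → (0, 8)
pivot(1,1)=8: scale R1 → (0, 1)
  clear (0,1): R0 −= (1)R1 → (1, 0)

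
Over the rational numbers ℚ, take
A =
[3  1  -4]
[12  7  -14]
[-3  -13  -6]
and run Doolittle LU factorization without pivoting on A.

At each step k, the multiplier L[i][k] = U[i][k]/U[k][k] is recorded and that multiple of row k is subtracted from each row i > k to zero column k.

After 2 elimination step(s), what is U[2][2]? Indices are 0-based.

k=0: U[0][0]=3
  eliminate (1,0): mult=4, new row 1: (0, 3, 2); set L[1][0]=4
  eliminate (2,0): mult=-1, new row 2: (0, -12, -10); set L[2][0]=-1
k=1: U[1][1]=3
  eliminate (2,1): mult=-4, new row 2: (0, 0, -2); set L[2][1]=-4

U[2][2] = -2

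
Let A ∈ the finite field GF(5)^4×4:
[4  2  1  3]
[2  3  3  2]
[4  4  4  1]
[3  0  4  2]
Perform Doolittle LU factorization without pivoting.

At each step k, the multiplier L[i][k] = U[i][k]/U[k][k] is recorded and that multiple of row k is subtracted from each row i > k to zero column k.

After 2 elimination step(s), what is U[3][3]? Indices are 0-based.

U[3][3] = 2

[col 0] pivot 4
  R1 -= 3*R0 → (0, 2, 0, 3)  (L[1][0] := 3)
  R2 -= 1*R0 → (0, 2, 3, 3)  (L[2][0] := 1)
  R3 -= 2*R0 → (0, 1, 2, 1)  (L[3][0] := 2)
[col 1] pivot 2
  R2 -= 1*R1 → (0, 0, 3, 0)  (L[2][1] := 1)
  R3 -= 3*R1 → (0, 0, 2, 2)  (L[3][1] := 3)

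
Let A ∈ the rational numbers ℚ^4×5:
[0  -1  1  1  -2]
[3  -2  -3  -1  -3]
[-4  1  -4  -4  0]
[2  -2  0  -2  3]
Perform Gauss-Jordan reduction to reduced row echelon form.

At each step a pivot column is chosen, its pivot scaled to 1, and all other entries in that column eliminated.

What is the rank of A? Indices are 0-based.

rank = 4

step 1: exchange rows 0,1
step 1: normalize row 0 (÷3) = (1, -2/3, -1, -1/3, -1)
  row 2: subtract -4×row0 = (0, -5/3, -8, -16/3, -4)
  row 3: subtract 2×row0 = (0, -2/3, 2, -4/3, 5)
step 2: normalize row 1 (÷-1) = (0, 1, -1, -1, 2)
  row 0: subtract -2/3×row1 = (1, 0, -5/3, -1, 1/3)
  row 2: subtract -5/3×row1 = (0, 0, -29/3, -7, -2/3)
  row 3: subtract -2/3×row1 = (0, 0, 4/3, -2, 19/3)
step 3: normalize row 2 (÷-29/3) = (0, 0, 1, 21/29, 2/29)
  row 0: subtract -5/3×row2 = (1, 0, 0, 6/29, 13/29)
  row 1: subtract -1×row2 = (0, 1, 0, -8/29, 60/29)
  row 3: subtract 4/3×row2 = (0, 0, 0, -86/29, 181/29)
step 4: normalize row 3 (÷-86/29) = (0, 0, 0, 1, -181/86)
  row 0: subtract 6/29×row3 = (1, 0, 0, 0, 38/43)
  row 1: subtract -8/29×row3 = (0, 1, 0, 0, 64/43)
  row 2: subtract 21/29×row3 = (0, 0, 1, 0, 137/86)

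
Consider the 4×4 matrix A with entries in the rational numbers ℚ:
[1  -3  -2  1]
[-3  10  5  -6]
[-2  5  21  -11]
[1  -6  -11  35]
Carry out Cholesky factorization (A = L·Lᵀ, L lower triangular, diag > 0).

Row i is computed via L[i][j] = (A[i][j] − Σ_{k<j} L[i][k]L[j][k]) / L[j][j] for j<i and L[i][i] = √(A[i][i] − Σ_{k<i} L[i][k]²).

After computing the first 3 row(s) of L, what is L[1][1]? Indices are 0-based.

L[1][1] = 1

Step 1: L[0][0] = √(1) = 1.
  L[1][0] = (-3) / L[0][0] = -3.
Step 2: L[1][1] = √(1) = 1.
  L[2][0] = (-2) / L[0][0] = -2.
  L[2][1] = (-1) / L[1][1] = -1.
Step 3: L[2][2] = √(16) = 4.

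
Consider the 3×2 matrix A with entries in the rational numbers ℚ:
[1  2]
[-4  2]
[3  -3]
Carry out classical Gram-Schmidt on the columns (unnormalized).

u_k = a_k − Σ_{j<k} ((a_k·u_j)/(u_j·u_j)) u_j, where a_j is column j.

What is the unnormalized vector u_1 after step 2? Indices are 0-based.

Step 1: u_0 = a_0 = (1, -4, 3).
Step 2: u_1 = a_1 − (-15/26)·u_0 = (67/26, -4/13, -33/26).

u_1 = (67/26, -4/13, -33/26)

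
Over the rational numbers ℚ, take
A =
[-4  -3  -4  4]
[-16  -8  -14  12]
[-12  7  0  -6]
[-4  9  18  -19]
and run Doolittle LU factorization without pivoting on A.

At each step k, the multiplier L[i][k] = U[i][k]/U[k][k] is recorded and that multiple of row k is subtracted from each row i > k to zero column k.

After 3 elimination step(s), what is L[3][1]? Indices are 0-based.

L[3][1] = 3

[col 0] pivot -4
  R1 -= 4*R0 → (0, 4, 2, -4)  (L[1][0] := 4)
  R2 -= 3*R0 → (0, 16, 12, -18)  (L[2][0] := 3)
  R3 -= 1*R0 → (0, 12, 22, -23)  (L[3][0] := 1)
[col 1] pivot 4
  R2 -= 4*R1 → (0, 0, 4, -2)  (L[2][1] := 4)
  R3 -= 3*R1 → (0, 0, 16, -11)  (L[3][1] := 3)
[col 2] pivot 4
  R3 -= 4*R2 → (0, 0, 0, -3)  (L[3][2] := 4)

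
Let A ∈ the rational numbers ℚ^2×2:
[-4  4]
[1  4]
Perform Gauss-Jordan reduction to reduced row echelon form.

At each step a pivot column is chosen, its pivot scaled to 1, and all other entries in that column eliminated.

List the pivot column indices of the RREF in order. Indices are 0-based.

pivot columns: 0, 1

[1] R0 /= -4  ⇒  (1, -1)
     R1 -= 1·R0  ⇒  (0, 5)
[2] R1 /= 5  ⇒  (0, 1)
     R0 -= -1·R1  ⇒  (1, 0)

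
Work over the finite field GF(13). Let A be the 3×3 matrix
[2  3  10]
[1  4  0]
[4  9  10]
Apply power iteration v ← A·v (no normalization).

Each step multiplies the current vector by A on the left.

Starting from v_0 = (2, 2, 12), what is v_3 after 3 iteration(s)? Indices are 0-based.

v_0 = (2, 2, 12).
v_1 = A·v_0 = (0, 10, 3).
v_2 = A·v_1 = (8, 1, 3).
v_3 = A·v_2 = (10, 12, 6).

v_3 = (10, 12, 6)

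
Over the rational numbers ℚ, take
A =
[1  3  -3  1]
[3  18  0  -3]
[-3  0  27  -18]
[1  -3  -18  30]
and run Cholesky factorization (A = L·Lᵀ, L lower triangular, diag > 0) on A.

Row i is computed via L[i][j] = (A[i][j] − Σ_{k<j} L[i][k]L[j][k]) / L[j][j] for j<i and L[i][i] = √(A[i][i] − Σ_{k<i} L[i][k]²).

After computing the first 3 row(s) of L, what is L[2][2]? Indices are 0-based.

Step 1: L[0][0] = √(1) = 1.
  L[1][0] = (3) / L[0][0] = 3.
Step 2: L[1][1] = √(9) = 3.
  L[2][0] = (-3) / L[0][0] = -3.
  L[2][1] = (9) / L[1][1] = 3.
Step 3: L[2][2] = √(9) = 3.

L[2][2] = 3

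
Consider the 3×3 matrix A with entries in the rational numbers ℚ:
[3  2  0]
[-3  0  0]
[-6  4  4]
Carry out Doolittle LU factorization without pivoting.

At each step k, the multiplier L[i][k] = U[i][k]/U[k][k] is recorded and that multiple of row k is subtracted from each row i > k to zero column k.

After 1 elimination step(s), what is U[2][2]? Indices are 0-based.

U[2][2] = 4

[col 0] pivot 3
  R1 -= -1*R0 → (0, 2, 0)  (L[1][0] := -1)
  R2 -= -2*R0 → (0, 8, 4)  (L[2][0] := -2)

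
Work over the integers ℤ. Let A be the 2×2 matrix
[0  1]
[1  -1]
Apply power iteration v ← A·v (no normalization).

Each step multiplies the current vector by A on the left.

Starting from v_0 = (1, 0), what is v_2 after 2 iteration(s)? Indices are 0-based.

v_2 = (1, -1)

v_0 = (1, 0).
v_1 = A·v_0 = (0, 1).
v_2 = A·v_1 = (1, -1).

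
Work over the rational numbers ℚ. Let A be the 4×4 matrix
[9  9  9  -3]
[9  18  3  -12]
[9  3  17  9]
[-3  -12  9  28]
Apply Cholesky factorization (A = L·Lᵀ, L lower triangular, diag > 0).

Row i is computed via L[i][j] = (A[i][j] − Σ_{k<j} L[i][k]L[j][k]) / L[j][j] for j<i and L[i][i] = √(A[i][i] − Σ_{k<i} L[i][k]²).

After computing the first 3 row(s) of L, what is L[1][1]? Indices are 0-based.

Step 1: L[0][0] = √(9) = 3.
  L[1][0] = (9) / L[0][0] = 3.
Step 2: L[1][1] = √(9) = 3.
  L[2][0] = (9) / L[0][0] = 3.
  L[2][1] = (-6) / L[1][1] = -2.
Step 3: L[2][2] = √(4) = 2.

L[1][1] = 3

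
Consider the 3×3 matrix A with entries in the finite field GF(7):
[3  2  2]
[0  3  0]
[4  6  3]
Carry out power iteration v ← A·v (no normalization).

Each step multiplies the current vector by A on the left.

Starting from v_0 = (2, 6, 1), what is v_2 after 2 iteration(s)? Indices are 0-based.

v_0 = (2, 6, 1).
v_1 = A·v_0 = (6, 4, 5).
v_2 = A·v_1 = (1, 5, 0).

v_2 = (1, 5, 0)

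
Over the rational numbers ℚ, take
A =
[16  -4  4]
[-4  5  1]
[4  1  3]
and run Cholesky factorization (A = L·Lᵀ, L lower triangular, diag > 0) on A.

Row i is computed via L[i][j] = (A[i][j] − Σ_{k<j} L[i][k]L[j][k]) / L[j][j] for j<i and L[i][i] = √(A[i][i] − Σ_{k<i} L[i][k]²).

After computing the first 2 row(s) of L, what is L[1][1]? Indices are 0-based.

Step 1: L[0][0] = √(16) = 4.
  L[1][0] = (-4) / L[0][0] = -1.
Step 2: L[1][1] = √(4) = 2.

L[1][1] = 2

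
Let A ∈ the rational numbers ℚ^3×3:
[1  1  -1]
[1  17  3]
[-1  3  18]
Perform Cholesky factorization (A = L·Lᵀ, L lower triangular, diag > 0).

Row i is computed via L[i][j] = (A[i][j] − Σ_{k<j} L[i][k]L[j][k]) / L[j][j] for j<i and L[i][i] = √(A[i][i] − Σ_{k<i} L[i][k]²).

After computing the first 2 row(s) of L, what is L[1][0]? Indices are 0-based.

L[1][0] = 1

Step 1: L[0][0] = √(1) = 1.
  L[1][0] = (1) / L[0][0] = 1.
Step 2: L[1][1] = √(16) = 4.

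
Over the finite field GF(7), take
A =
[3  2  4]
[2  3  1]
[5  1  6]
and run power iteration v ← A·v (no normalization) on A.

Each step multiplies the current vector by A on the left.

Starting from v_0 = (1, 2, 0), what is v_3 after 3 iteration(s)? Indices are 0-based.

v_0 = (1, 2, 0).
v_1 = A·v_0 = (0, 1, 0).
v_2 = A·v_1 = (2, 3, 1).
v_3 = A·v_2 = (2, 0, 5).

v_3 = (2, 0, 5)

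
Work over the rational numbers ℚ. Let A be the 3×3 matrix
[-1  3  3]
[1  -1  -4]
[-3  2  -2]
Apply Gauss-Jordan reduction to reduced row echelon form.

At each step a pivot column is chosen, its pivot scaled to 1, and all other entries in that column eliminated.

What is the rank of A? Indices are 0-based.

step 1: normalize row 0 (÷-1) = (1, -3, -3)
  row 1: subtract 1×row0 = (0, 2, -1)
  row 2: subtract -3×row0 = (0, -7, -11)
step 2: normalize row 1 (÷2) = (0, 1, -1/2)
  row 0: subtract -3×row1 = (1, 0, -9/2)
  row 2: subtract -7×row1 = (0, 0, -29/2)
step 3: normalize row 2 (÷-29/2) = (0, 0, 1)
  row 0: subtract -9/2×row2 = (1, 0, 0)
  row 1: subtract -1/2×row2 = (0, 1, 0)

rank = 3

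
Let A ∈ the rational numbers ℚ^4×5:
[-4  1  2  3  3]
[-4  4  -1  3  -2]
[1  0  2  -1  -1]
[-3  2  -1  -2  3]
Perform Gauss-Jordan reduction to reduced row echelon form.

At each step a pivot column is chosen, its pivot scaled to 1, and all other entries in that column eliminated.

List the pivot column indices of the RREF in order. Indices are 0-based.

[1] R0 /= -4  ⇒  (1, -1/4, -1/2, -3/4, -3/4)
     R1 -= -4·R0  ⇒  (0, 3, -3, 0, -5)
     R2 -= 1·R0  ⇒  (0, 1/4, 5/2, -1/4, -1/4)
     R3 -= -3·R0  ⇒  (0, 5/4, -5/2, -17/4, 3/4)
[2] R1 /= 3  ⇒  (0, 1, -1, 0, -5/3)
     R0 -= -1/4·R1  ⇒  (1, 0, -3/4, -3/4, -7/6)
     R2 -= 1/4·R1  ⇒  (0, 0, 11/4, -1/4, 1/6)
     R3 -= 5/4·R1  ⇒  (0, 0, -5/4, -17/4, 17/6)
[3] R2 /= 11/4  ⇒  (0, 0, 1, -1/11, 2/33)
     R0 -= -3/4·R2  ⇒  (1, 0, 0, -9/11, -37/33)
     R1 -= -1·R2  ⇒  (0, 1, 0, -1/11, -53/33)
     R3 -= -5/4·R2  ⇒  (0, 0, 0, -48/11, 32/11)
[4] R3 /= -48/11  ⇒  (0, 0, 0, 1, -2/3)
     R0 -= -9/11·R3  ⇒  (1, 0, 0, 0, -5/3)
     R1 -= -1/11·R3  ⇒  (0, 1, 0, 0, -5/3)
     R2 -= -1/11·R3  ⇒  (0, 0, 1, 0, 0)

pivot columns: 0, 1, 2, 3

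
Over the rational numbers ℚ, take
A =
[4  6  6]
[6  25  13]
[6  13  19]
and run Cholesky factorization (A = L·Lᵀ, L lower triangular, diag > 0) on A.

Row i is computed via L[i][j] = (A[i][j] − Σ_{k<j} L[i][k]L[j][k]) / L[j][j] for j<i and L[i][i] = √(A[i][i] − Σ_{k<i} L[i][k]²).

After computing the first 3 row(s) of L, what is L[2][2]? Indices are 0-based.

Step 1: L[0][0] = √(4) = 2.
  L[1][0] = (6) / L[0][0] = 3.
Step 2: L[1][1] = √(16) = 4.
  L[2][0] = (6) / L[0][0] = 3.
  L[2][1] = (4) / L[1][1] = 1.
Step 3: L[2][2] = √(9) = 3.

L[2][2] = 3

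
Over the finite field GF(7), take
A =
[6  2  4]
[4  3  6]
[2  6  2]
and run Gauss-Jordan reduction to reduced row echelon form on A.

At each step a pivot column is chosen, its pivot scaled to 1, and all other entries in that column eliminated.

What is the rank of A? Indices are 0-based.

pivot(0,0)=6: scale R0 → (1, 5, 3)
  clear (1,0): R1 −= (4)R0 → (0, 4, 1)
  clear (2,0): R2 −= (2)R0 → (0, 3, 3)
pivot(1,1)=4: scale R1 → (0, 1, 2)
  clear (0,1): R0 −= (5)R1 → (1, 0, 0)
  clear (2,1): R2 −= (3)R1 → (0, 0, 4)
pivot(2,2)=4: scale R2 → (0, 0, 1)
  clear (1,2): R1 −= (2)R2 → (0, 1, 0)

rank = 3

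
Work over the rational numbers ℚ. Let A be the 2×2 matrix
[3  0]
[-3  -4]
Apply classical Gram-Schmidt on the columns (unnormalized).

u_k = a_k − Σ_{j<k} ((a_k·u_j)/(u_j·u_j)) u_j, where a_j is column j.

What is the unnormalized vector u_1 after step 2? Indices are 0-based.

Step 1: u_0 = a_0 = (3, -3).
Step 2: u_1 = a_1 − (2/3)·u_0 = (-2, -2).

u_1 = (-2, -2)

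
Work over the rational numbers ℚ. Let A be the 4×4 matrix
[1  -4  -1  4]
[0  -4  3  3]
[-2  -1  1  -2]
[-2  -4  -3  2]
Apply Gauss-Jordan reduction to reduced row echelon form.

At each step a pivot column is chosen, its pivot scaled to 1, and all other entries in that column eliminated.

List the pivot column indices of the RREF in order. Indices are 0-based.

pivot(0,0)=1: scale R0 → (1, -4, -1, 4)
  clear (2,0): R2 −= (-2)R0 → (0, -9, -1, 6)
  clear (3,0): R3 −= (-2)R0 → (0, -12, -5, 10)
pivot(1,1)=-4: scale R1 → (0, 1, -3/4, -3/4)
  clear (0,1): R0 −= (-4)R1 → (1, 0, -4, 1)
  clear (2,1): R2 −= (-9)R1 → (0, 0, -31/4, -3/4)
  clear (3,1): R3 −= (-12)R1 → (0, 0, -14, 1)
pivot(2,2)=-31/4: scale R2 → (0, 0, 1, 3/31)
  clear (0,2): R0 −= (-4)R2 → (1, 0, 0, 43/31)
  clear (1,2): R1 −= (-3/4)R2 → (0, 1, 0, -21/31)
  clear (3,2): R3 −= (-14)R2 → (0, 0, 0, 73/31)
pivot(3,3)=73/31: scale R3 → (0, 0, 0, 1)
  clear (0,3): R0 −= (43/31)R3 → (1, 0, 0, 0)
  clear (1,3): R1 −= (-21/31)R3 → (0, 1, 0, 0)
  clear (2,3): R2 −= (3/31)R3 → (0, 0, 1, 0)

pivot columns: 0, 1, 2, 3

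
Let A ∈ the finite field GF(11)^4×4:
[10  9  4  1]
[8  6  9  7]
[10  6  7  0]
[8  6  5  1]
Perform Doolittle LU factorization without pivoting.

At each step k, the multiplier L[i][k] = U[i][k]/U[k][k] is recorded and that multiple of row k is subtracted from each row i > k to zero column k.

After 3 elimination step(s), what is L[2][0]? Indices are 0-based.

[col 0] pivot 10
  R1 -= 3*R0 → (0, 1, 8, 4)  (L[1][0] := 3)
  R2 -= 1*R0 → (0, 8, 3, 10)  (L[2][0] := 1)
  R3 -= 3*R0 → (0, 1, 4, 9)  (L[3][0] := 3)
[col 1] pivot 1
  R2 -= 8*R1 → (0, 0, 5, 0)  (L[2][1] := 8)
  R3 -= 1*R1 → (0, 0, 7, 5)  (L[3][1] := 1)
[col 2] pivot 5
  R3 -= 8*R2 → (0, 0, 0, 5)  (L[3][2] := 8)

L[2][0] = 1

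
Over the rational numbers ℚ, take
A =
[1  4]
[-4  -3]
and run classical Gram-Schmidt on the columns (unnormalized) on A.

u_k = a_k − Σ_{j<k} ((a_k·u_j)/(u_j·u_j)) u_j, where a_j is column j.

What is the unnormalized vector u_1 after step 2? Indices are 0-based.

Step 1: u_0 = a_0 = (1, -4).
Step 2: u_1 = a_1 − (16/17)·u_0 = (52/17, 13/17).

u_1 = (52/17, 13/17)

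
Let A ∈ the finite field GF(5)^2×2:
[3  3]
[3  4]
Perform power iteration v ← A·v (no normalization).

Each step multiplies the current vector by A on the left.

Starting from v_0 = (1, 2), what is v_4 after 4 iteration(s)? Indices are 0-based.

v_4 = (1, 0)

v_0 = (1, 2).
v_1 = A·v_0 = (4, 1).
v_2 = A·v_1 = (0, 1).
v_3 = A·v_2 = (3, 4).
v_4 = A·v_3 = (1, 0).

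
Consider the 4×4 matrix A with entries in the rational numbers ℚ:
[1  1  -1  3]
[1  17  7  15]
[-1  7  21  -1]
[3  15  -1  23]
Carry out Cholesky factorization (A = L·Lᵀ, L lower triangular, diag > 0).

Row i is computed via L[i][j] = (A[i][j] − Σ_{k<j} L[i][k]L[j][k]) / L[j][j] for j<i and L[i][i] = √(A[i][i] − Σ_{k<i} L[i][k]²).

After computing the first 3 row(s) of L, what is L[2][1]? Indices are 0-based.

Step 1: L[0][0] = √(1) = 1.
  L[1][0] = (1) / L[0][0] = 1.
Step 2: L[1][1] = √(16) = 4.
  L[2][0] = (-1) / L[0][0] = -1.
  L[2][1] = (8) / L[1][1] = 2.
Step 3: L[2][2] = √(16) = 4.

L[2][1] = 2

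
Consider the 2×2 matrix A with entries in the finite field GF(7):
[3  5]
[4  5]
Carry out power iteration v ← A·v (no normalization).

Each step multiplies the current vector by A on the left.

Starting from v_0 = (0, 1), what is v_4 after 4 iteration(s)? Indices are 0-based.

v_0 = (0, 1).
v_1 = A·v_0 = (5, 5).
v_2 = A·v_1 = (5, 3).
v_3 = A·v_2 = (2, 0).
v_4 = A·v_3 = (6, 1).

v_4 = (6, 1)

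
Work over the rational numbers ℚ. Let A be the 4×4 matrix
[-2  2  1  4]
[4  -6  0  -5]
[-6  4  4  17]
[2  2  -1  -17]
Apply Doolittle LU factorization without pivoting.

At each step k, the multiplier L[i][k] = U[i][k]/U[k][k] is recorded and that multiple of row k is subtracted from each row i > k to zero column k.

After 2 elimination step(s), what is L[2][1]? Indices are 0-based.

L[2][1] = 1

Step 1: pivot at (0,0) is -2.
  row1 ← row1 − (-2)·row0  ⇒  L[1][0]=-2, U row1=(0, -2, 2, 3)
  row2 ← row2 − (3)·row0  ⇒  L[2][0]=3, U row2=(0, -2, 1, 5)
  row3 ← row3 − (-1)·row0  ⇒  L[3][0]=-1, U row3=(0, 4, 0, -13)
Step 2: pivot at (1,1) is -2.
  row2 ← row2 − (1)·row1  ⇒  L[2][1]=1, U row2=(0, 0, -1, 2)
  row3 ← row3 − (-2)·row1  ⇒  L[3][1]=-2, U row3=(0, 0, 4, -7)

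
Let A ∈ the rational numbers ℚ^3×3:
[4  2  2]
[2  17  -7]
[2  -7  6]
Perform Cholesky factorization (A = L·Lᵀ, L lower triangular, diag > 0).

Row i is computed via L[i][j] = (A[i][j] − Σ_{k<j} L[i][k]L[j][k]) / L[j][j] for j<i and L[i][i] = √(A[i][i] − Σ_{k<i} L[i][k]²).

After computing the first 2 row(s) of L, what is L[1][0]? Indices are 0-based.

L[1][0] = 1

Step 1: L[0][0] = √(4) = 2.
  L[1][0] = (2) / L[0][0] = 1.
Step 2: L[1][1] = √(16) = 4.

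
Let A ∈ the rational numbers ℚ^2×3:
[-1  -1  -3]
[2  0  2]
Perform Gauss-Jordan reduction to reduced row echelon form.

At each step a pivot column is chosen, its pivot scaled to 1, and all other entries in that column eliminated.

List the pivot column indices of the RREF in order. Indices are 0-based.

[1] R0 /= -1  ⇒  (1, 1, 3)
     R1 -= 2·R0  ⇒  (0, -2, -4)
[2] R1 /= -2  ⇒  (0, 1, 2)
     R0 -= 1·R1  ⇒  (1, 0, 1)

pivot columns: 0, 1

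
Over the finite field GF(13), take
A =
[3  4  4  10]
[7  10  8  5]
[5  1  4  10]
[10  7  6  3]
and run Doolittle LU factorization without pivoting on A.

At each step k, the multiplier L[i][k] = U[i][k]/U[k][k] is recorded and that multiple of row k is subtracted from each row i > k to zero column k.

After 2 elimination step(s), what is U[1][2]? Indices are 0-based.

U[1][2] = 3

Step 1: pivot at (0,0) is 3.
  row1 ← row1 − (11)·row0  ⇒  L[1][0]=11, U row1=(0, 5, 3, 12)
  row2 ← row2 − (6)·row0  ⇒  L[2][0]=6, U row2=(0, 3, 6, 2)
  row3 ← row3 − (12)·row0  ⇒  L[3][0]=12, U row3=(0, 11, 10, 0)
Step 2: pivot at (1,1) is 5.
  row2 ← row2 − (11)·row1  ⇒  L[2][1]=11, U row2=(0, 0, 12, 0)
  row3 ← row3 − (10)·row1  ⇒  L[3][1]=10, U row3=(0, 0, 6, 10)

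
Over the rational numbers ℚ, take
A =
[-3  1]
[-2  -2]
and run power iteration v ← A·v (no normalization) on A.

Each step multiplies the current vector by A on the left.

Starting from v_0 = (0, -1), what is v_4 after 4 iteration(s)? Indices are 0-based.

v_4 = (45, 46)

v_0 = (0, -1).
v_1 = A·v_0 = (-1, 2).
v_2 = A·v_1 = (5, -2).
v_3 = A·v_2 = (-17, -6).
v_4 = A·v_3 = (45, 46).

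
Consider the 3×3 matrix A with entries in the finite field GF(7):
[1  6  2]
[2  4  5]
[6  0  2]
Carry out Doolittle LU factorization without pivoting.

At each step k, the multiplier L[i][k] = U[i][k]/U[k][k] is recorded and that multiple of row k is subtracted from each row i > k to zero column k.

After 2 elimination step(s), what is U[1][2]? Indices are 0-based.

Step 1: pivot at (0,0) is 1.
  row1 ← row1 − (2)·row0  ⇒  L[1][0]=2, U row1=(0, 6, 1)
  row2 ← row2 − (6)·row0  ⇒  L[2][0]=6, U row2=(0, 6, 4)
Step 2: pivot at (1,1) is 6.
  row2 ← row2 − (1)·row1  ⇒  L[2][1]=1, U row2=(0, 0, 3)

U[1][2] = 1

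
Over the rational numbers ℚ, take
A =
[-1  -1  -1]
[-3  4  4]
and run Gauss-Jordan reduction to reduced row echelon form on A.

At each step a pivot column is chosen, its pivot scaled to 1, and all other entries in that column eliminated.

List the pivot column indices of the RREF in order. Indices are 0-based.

step 1: normalize row 0 (÷-1) = (1, 1, 1)
  row 1: subtract -3×row0 = (0, 7, 7)
step 2: normalize row 1 (÷7) = (0, 1, 1)
  row 0: subtract 1×row1 = (1, 0, 0)

pivot columns: 0, 1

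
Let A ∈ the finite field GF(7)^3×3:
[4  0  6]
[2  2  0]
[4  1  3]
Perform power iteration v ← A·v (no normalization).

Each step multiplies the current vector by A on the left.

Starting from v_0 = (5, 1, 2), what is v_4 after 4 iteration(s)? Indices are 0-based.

v_0 = (5, 1, 2).
v_1 = A·v_0 = (4, 5, 6).
v_2 = A·v_1 = (3, 4, 4).
v_3 = A·v_2 = (1, 0, 0).
v_4 = A·v_3 = (4, 2, 4).

v_4 = (4, 2, 4)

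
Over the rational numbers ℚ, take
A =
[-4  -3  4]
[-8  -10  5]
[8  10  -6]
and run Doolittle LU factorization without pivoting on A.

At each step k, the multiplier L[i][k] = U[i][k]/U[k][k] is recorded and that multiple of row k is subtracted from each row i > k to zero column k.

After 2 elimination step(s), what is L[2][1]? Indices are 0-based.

L[2][1] = -1

Step 1: pivot at (0,0) is -4.
  row1 ← row1 − (2)·row0  ⇒  L[1][0]=2, U row1=(0, -4, -3)
  row2 ← row2 − (-2)·row0  ⇒  L[2][0]=-2, U row2=(0, 4, 2)
Step 2: pivot at (1,1) is -4.
  row2 ← row2 − (-1)·row1  ⇒  L[2][1]=-1, U row2=(0, 0, -1)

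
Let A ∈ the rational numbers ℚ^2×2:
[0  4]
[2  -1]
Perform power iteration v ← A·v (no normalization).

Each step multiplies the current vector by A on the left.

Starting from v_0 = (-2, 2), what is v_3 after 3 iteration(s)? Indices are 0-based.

v_3 = (88, -70)

v_0 = (-2, 2).
v_1 = A·v_0 = (8, -6).
v_2 = A·v_1 = (-24, 22).
v_3 = A·v_2 = (88, -70).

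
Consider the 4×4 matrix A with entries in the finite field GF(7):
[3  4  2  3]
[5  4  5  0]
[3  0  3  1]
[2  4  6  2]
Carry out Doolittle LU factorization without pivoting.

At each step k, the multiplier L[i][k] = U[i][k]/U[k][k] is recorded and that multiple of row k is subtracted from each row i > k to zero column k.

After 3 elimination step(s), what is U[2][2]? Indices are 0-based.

U[2][2] = 2

Step 1: pivot at (0,0) is 3.
  row1 ← row1 − (4)·row0  ⇒  L[1][0]=4, U row1=(0, 2, 4, 2)
  row2 ← row2 − (1)·row0  ⇒  L[2][0]=1, U row2=(0, 3, 1, 5)
  row3 ← row3 − (3)·row0  ⇒  L[3][0]=3, U row3=(0, 6, 0, 0)
Step 2: pivot at (1,1) is 2.
  row2 ← row2 − (5)·row1  ⇒  L[2][1]=5, U row2=(0, 0, 2, 2)
  row3 ← row3 − (3)·row1  ⇒  L[3][1]=3, U row3=(0, 0, 2, 1)
Step 3: pivot at (2,2) is 2.
  row3 ← row3 − (1)·row2  ⇒  L[3][2]=1, U row3=(0, 0, 0, 6)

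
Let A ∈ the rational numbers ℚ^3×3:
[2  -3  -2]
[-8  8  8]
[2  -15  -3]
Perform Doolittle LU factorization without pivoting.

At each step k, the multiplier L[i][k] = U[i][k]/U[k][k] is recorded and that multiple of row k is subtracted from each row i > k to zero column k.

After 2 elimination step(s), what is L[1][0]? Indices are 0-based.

Step 1: pivot at (0,0) is 2.
  row1 ← row1 − (-4)·row0  ⇒  L[1][0]=-4, U row1=(0, -4, 0)
  row2 ← row2 − (1)·row0  ⇒  L[2][0]=1, U row2=(0, -12, -1)
Step 2: pivot at (1,1) is -4.
  row2 ← row2 − (3)·row1  ⇒  L[2][1]=3, U row2=(0, 0, -1)

L[1][0] = -4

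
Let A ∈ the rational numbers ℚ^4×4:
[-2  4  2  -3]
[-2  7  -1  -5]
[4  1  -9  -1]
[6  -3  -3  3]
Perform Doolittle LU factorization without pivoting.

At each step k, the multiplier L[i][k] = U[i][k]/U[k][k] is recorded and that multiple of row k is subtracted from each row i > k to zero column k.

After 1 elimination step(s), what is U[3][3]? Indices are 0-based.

[col 0] pivot -2
  R1 -= 1*R0 → (0, 3, -3, -2)  (L[1][0] := 1)
  R2 -= -2*R0 → (0, 9, -5, -7)  (L[2][0] := -2)
  R3 -= -3*R0 → (0, 9, 3, -6)  (L[3][0] := -3)

U[3][3] = -6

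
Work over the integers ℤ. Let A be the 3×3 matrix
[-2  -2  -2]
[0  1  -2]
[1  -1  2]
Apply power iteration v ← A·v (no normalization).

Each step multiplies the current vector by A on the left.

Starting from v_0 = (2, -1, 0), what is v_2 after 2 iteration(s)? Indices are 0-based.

v_0 = (2, -1, 0).
v_1 = A·v_0 = (-2, -1, 3).
v_2 = A·v_1 = (0, -7, 5).

v_2 = (0, -7, 5)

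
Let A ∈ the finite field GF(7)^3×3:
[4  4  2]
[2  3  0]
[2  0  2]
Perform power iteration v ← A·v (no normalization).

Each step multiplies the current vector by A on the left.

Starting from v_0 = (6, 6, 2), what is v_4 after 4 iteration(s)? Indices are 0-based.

v_0 = (6, 6, 2).
v_1 = A·v_0 = (3, 2, 2).
v_2 = A·v_1 = (3, 5, 3).
v_3 = A·v_2 = (3, 0, 5).
v_4 = A·v_3 = (1, 6, 2).

v_4 = (1, 6, 2)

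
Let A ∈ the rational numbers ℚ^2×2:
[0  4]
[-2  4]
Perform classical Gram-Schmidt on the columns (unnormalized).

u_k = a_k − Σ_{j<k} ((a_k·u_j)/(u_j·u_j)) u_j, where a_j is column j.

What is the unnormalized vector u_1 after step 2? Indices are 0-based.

Step 1: u_0 = a_0 = (0, -2).
Step 2: u_1 = a_1 − (-2)·u_0 = (4, 0).

u_1 = (4, 0)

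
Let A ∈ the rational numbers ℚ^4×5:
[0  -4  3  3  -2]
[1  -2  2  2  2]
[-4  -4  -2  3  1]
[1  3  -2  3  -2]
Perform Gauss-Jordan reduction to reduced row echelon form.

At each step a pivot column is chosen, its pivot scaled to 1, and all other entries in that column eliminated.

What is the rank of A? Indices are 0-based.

rank = 4

step 1: exchange rows 0,1
step 1: normalize row 0 (÷1) = (1, -2, 2, 2, 2)
  row 2: subtract -4×row0 = (0, -12, 6, 11, 9)
  row 3: subtract 1×row0 = (0, 5, -4, 1, -4)
step 2: normalize row 1 (÷-4) = (0, 1, -3/4, -3/4, 1/2)
  row 0: subtract -2×row1 = (1, 0, 1/2, 1/2, 3)
  row 2: subtract -12×row1 = (0, 0, -3, 2, 15)
  row 3: subtract 5×row1 = (0, 0, -1/4, 19/4, -13/2)
step 3: normalize row 2 (÷-3) = (0, 0, 1, -2/3, -5)
  row 0: subtract 1/2×row2 = (1, 0, 0, 5/6, 11/2)
  row 1: subtract -3/4×row2 = (0, 1, 0, -5/4, -13/4)
  row 3: subtract -1/4×row2 = (0, 0, 0, 55/12, -31/4)
step 4: normalize row 3 (÷55/12) = (0, 0, 0, 1, -93/55)
  row 0: subtract 5/6×row3 = (1, 0, 0, 0, 76/11)
  row 1: subtract -5/4×row3 = (0, 1, 0, 0, -59/11)
  row 2: subtract -2/3×row3 = (0, 0, 1, 0, -337/55)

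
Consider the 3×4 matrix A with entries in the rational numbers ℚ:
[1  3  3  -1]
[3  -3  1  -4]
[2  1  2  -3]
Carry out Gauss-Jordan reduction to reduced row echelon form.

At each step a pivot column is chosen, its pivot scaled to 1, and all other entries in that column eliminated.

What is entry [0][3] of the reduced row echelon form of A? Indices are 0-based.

M[0][3] = -17/8

[1] R0 /= 1  ⇒  (1, 3, 3, -1)
     R1 -= 3·R0  ⇒  (0, -12, -8, -1)
     R2 -= 2·R0  ⇒  (0, -5, -4, -1)
[2] R1 /= -12  ⇒  (0, 1, 2/3, 1/12)
     R0 -= 3·R1  ⇒  (1, 0, 1, -5/4)
     R2 -= -5·R1  ⇒  (0, 0, -2/3, -7/12)
[3] R2 /= -2/3  ⇒  (0, 0, 1, 7/8)
     R0 -= 1·R2  ⇒  (1, 0, 0, -17/8)
     R1 -= 2/3·R2  ⇒  (0, 1, 0, -1/2)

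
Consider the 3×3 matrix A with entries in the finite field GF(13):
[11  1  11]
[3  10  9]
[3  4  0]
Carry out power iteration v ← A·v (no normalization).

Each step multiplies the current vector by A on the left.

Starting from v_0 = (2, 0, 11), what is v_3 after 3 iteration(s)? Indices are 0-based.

v_3 = (0, 6, 2)

v_0 = (2, 0, 11).
v_1 = A·v_0 = (0, 1, 6).
v_2 = A·v_1 = (2, 12, 4).
v_3 = A·v_2 = (0, 6, 2).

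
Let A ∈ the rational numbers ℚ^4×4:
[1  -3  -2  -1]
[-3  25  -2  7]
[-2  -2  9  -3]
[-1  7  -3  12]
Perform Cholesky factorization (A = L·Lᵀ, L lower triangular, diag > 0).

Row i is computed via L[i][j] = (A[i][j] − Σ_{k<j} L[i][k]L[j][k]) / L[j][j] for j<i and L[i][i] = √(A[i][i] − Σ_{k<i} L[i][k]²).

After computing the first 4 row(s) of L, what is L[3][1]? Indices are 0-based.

Step 1: L[0][0] = √(1) = 1.
  L[1][0] = (-3) / L[0][0] = -3.
Step 2: L[1][1] = √(16) = 4.
  L[2][0] = (-2) / L[0][0] = -2.
  L[2][1] = (-8) / L[1][1] = -2.
Step 3: L[2][2] = √(1) = 1.
  L[3][0] = (-1) / L[0][0] = -1.
  L[3][1] = (4) / L[1][1] = 1.
  L[3][2] = (-3) / L[2][2] = -3.
Step 4: L[3][3] = √(1) = 1.

L[3][1] = 1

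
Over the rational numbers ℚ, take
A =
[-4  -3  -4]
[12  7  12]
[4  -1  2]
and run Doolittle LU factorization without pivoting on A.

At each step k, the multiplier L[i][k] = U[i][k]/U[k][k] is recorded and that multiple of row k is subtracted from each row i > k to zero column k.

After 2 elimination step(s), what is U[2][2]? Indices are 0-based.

U[2][2] = -2

k=0: U[0][0]=-4
  eliminate (1,0): mult=-3, new row 1: (0, -2, 0); set L[1][0]=-3
  eliminate (2,0): mult=-1, new row 2: (0, -4, -2); set L[2][0]=-1
k=1: U[1][1]=-2
  eliminate (2,1): mult=2, new row 2: (0, 0, -2); set L[2][1]=2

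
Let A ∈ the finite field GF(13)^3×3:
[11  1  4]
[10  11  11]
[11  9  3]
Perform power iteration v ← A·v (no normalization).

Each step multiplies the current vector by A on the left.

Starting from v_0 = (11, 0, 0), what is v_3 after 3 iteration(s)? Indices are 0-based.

v_0 = (11, 0, 0).
v_1 = A·v_0 = (4, 6, 4).
v_2 = A·v_1 = (1, 7, 6).
v_3 = A·v_2 = (3, 10, 1).

v_3 = (3, 10, 1)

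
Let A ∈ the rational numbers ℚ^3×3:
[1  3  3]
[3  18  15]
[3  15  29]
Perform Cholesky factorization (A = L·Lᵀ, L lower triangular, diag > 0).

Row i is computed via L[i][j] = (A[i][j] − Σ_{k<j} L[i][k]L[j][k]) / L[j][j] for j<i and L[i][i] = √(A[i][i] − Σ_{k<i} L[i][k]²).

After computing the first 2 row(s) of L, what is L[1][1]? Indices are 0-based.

L[1][1] = 3

Step 1: L[0][0] = √(1) = 1.
  L[1][0] = (3) / L[0][0] = 3.
Step 2: L[1][1] = √(9) = 3.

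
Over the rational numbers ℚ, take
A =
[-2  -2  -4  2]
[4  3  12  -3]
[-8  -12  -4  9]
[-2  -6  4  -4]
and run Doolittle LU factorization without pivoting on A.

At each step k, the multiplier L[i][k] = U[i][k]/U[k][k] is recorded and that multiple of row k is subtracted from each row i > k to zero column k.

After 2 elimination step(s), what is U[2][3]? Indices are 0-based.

U[2][3] = -3

Step 1: pivot at (0,0) is -2.
  row1 ← row1 − (-2)·row0  ⇒  L[1][0]=-2, U row1=(0, -1, 4, 1)
  row2 ← row2 − (4)·row0  ⇒  L[2][0]=4, U row2=(0, -4, 12, 1)
  row3 ← row3 − (1)·row0  ⇒  L[3][0]=1, U row3=(0, -4, 8, -6)
Step 2: pivot at (1,1) is -1.
  row2 ← row2 − (4)·row1  ⇒  L[2][1]=4, U row2=(0, 0, -4, -3)
  row3 ← row3 − (4)·row1  ⇒  L[3][1]=4, U row3=(0, 0, -8, -10)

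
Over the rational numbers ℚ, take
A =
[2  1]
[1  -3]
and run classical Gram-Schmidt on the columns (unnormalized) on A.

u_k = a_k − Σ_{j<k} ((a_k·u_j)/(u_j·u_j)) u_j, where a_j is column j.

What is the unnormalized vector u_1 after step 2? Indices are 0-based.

Step 1: u_0 = a_0 = (2, 1).
Step 2: u_1 = a_1 − (-1/5)·u_0 = (7/5, -14/5).

u_1 = (7/5, -14/5)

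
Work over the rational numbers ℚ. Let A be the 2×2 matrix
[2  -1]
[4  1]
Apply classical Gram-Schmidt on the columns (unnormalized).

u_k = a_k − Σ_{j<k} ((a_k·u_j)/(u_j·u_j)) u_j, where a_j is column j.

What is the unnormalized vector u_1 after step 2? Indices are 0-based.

u_1 = (-6/5, 3/5)

Step 1: u_0 = a_0 = (2, 4).
Step 2: u_1 = a_1 − (1/10)·u_0 = (-6/5, 3/5).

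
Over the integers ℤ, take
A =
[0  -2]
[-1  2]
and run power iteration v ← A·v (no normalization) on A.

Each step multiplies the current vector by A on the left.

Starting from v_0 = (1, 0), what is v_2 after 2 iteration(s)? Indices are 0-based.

v_0 = (1, 0).
v_1 = A·v_0 = (0, -1).
v_2 = A·v_1 = (2, -2).

v_2 = (2, -2)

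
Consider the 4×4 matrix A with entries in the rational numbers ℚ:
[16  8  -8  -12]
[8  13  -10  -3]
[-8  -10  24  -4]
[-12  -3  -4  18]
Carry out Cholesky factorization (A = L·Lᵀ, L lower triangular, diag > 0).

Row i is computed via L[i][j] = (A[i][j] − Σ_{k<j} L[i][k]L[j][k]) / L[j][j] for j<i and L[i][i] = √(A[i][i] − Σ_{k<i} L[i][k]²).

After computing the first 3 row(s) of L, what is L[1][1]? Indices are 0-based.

Step 1: L[0][0] = √(16) = 4.
  L[1][0] = (8) / L[0][0] = 2.
Step 2: L[1][1] = √(9) = 3.
  L[2][0] = (-8) / L[0][0] = -2.
  L[2][1] = (-6) / L[1][1] = -2.
Step 3: L[2][2] = √(16) = 4.

L[1][1] = 3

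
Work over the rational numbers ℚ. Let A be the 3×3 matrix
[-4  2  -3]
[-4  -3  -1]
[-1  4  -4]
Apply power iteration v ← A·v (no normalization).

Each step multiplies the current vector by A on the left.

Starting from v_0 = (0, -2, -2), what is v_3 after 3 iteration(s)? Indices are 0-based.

v_0 = (0, -2, -2).
v_1 = A·v_0 = (2, 8, 0).
v_2 = A·v_1 = (8, -32, 30).
v_3 = A·v_2 = (-186, 34, -256).

v_3 = (-186, 34, -256)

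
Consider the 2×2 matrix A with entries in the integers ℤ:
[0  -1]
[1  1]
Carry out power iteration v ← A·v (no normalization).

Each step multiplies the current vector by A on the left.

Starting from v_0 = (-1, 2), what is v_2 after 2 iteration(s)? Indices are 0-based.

v_0 = (-1, 2).
v_1 = A·v_0 = (-2, 1).
v_2 = A·v_1 = (-1, -1).

v_2 = (-1, -1)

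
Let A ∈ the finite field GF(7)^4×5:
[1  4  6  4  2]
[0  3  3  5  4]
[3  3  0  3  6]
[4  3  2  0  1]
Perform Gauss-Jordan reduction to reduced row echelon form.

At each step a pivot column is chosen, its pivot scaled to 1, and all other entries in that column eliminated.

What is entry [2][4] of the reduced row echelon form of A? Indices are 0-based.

M[2][4] = 2

pivot(0,0)=1: scale R0 → (1, 4, 6, 4, 2)
  clear (2,0): R2 −= (3)R0 → (0, 5, 3, 5, 0)
  clear (3,0): R3 −= (4)R0 → (0, 1, 6, 5, 0)
pivot(1,1)=3: scale R1 → (0, 1, 1, 4, 6)
  clear (0,1): R0 −= (4)R1 → (1, 0, 2, 2, 6)
  clear (2,1): R2 −= (5)R1 → (0, 0, 5, 6, 5)
  clear (3,1): R3 −= (1)R1 → (0, 0, 5, 1, 1)
pivot(2,2)=5: scale R2 → (0, 0, 1, 4, 1)
  clear (0,2): R0 −= (2)R2 → (1, 0, 0, 1, 4)
  clear (1,2): R1 −= (1)R2 → (0, 1, 0, 0, 5)
  clear (3,2): R3 −= (5)R2 → (0, 0, 0, 2, 3)
pivot(3,3)=2: scale R3 → (0, 0, 0, 1, 5)
  clear (0,3): R0 −= (1)R3 → (1, 0, 0, 0, 6)
  clear (2,3): R2 −= (4)R3 → (0, 0, 1, 0, 2)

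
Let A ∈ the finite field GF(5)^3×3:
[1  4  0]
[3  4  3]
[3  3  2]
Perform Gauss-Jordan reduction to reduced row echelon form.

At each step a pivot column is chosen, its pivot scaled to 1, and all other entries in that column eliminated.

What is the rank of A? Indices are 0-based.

rank = 3

pivot(0,0)=1: scale R0 → (1, 4, 0)
  clear (1,0): R1 −= (3)R0 → (0, 2, 3)
  clear (2,0): R2 −= (3)R0 → (0, 1, 2)
pivot(1,1)=2: scale R1 → (0, 1, 4)
  clear (0,1): R0 −= (4)R1 → (1, 0, 4)
  clear (2,1): R2 −= (1)R1 → (0, 0, 3)
pivot(2,2)=3: scale R2 → (0, 0, 1)
  clear (0,2): R0 −= (4)R2 → (1, 0, 0)
  clear (1,2): R1 −= (4)R2 → (0, 1, 0)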